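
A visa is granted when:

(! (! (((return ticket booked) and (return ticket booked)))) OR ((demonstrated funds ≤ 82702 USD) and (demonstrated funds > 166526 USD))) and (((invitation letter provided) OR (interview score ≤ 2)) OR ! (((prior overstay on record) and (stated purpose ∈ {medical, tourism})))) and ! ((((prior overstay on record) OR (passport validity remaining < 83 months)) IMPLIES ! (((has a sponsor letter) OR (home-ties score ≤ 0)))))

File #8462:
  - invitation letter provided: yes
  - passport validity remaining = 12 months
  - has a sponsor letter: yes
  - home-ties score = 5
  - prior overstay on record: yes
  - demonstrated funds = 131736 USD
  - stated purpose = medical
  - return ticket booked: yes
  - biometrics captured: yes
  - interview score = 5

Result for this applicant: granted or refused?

Atomic conditions:
  return ticket booked: yes → true
  demonstrated funds ≤ 82702 USD: 131736 ≤ 82702 is false
  demonstrated funds > 166526 USD: 131736 > 166526 is false
  invitation letter provided: yes → true
  interview score ≤ 2: 5 ≤ 2 is false
  prior overstay on record: yes → true
  stated purpose ∈ {medical, tourism}: medical is in the set → true
  passport validity remaining < 83 months: 12 < 83 is true
  has a sponsor letter: yes → true
  home-ties score ≤ 0: 5 ≤ 0 is false
Combine:
[1.1.1.1] true AND true = true
[1.1.1] NOT true = false
[1.1] NOT false = true
[1.2] false AND false = false
[1] true OR false = true
[2.1] true OR false = true
[2.2.1] true AND true = true
[2.2] NOT true = false
[2] true OR false = true
[3.1.1] true OR true = true
[3.1.2.1] true OR false = true
[3.1.2] NOT true = false
[3.1] true → false = false
[3] NOT false = true
[root] true AND true AND true = true
Overall: true → granted

Granted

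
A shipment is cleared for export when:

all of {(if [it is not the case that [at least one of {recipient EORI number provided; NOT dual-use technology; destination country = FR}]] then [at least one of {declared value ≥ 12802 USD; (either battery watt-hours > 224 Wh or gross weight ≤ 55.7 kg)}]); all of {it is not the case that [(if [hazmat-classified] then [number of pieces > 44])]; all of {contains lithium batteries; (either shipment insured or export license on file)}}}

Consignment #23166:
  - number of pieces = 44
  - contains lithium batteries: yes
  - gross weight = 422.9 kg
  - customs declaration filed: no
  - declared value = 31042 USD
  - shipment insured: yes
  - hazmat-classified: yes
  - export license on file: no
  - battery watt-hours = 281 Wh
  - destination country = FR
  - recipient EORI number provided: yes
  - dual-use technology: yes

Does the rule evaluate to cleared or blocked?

Cleared

Atomic conditions:
  recipient EORI number provided: yes → true
  NOT dual-use technology: yes → false
  destination country = FR: FR == FR is true
  declared value ≥ 12802 USD: 31042 ≥ 12802 is true
  battery watt-hours > 224 Wh: 281 > 224 is true
  gross weight ≤ 55.7 kg: 422.9 ≤ 55.7 is false
  hazmat-classified: yes → true
  number of pieces > 44: 44 > 44 is false
  contains lithium batteries: yes → true
  shipment insured: yes → true
  export license on file: no → false
Combine:
[1.1.1] true OR false OR true = true
[1.1] NOT true = false
[1.2.2] true OR false = true
[1.2] true OR true = true
[1] false → true (antecedent false ⇒ implication holds) = true
[2.1.1] true → false = false
[2.1] NOT false = true
[2.2.2] true OR false = true
[2.2] true AND true = true
[2] true AND true = true
[root] true AND true = true
Overall: true → cleared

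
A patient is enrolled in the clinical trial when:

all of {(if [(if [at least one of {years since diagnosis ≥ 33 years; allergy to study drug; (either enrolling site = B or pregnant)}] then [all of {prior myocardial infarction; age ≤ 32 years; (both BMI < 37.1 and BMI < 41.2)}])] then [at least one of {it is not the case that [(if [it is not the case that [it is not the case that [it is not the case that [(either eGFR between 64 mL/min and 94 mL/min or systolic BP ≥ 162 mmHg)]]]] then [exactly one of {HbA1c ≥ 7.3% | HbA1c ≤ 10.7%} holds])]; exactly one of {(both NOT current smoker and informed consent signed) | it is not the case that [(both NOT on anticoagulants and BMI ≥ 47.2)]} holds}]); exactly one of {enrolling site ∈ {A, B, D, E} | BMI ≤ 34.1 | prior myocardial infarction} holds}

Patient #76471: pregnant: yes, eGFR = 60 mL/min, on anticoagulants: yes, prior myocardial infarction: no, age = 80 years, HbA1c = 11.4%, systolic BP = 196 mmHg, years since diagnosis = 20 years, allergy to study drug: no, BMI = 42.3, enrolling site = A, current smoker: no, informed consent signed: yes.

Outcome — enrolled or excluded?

Enrolled

Atomic conditions:
  years since diagnosis ≥ 33 years: 20 ≥ 33 is false
  allergy to study drug: no → false
  enrolling site = B: A == B is false
  pregnant: yes → true
  prior myocardial infarction: no → false
  age ≤ 32 years: 80 ≤ 32 is false
  BMI < 37.1: 42.3 < 37.1 is false
  BMI < 41.2: 42.3 < 41.2 is false
  eGFR between 64 mL/min and 94 mL/min: 60 in [64, 94] is false
  systolic BP ≥ 162 mmHg: 196 ≥ 162 is true
  HbA1c ≥ 7.3%: 11.4 ≥ 7.3 is true
  HbA1c ≤ 10.7%: 11.4 ≤ 10.7 is false
  NOT current smoker: no → true
  informed consent signed: yes → true
  NOT on anticoagulants: yes → false
  BMI ≥ 47.2: 42.3 ≥ 47.2 is false
  enrolling site ∈ {A, B, D, E}: A is in the set → true
  BMI ≤ 34.1: 42.3 ≤ 34.1 is false
Combine:
[1.1.1.3] false OR true = true
[1.1.1] false OR false OR true = true
[1.1.2.3] false AND false = false
[1.1.2] false AND false AND false = false
[1.1] true → false = false
[1.2.1.1.1.1.1.1] false OR true = true
[1.2.1.1.1.1.1] NOT true = false
[1.2.1.1.1.1] NOT false = true
[1.2.1.1.1] NOT true = false
[1.2.1.1.2] exactly-one(true, false) = true
[1.2.1.1] false → true (antecedent false ⇒ implication holds) = true
[1.2.1] NOT true = false
[1.2.2.1] true AND true = true
[1.2.2.2.1] false AND false = false
[1.2.2.2] NOT false = true
[1.2.2] exactly-one(true, true) = false
[1.2] false OR false = false
[1] false → false (antecedent false ⇒ implication holds) = true
[2] exactly-one(true, false, false) = true
[root] true AND true = true
Overall: true → enrolled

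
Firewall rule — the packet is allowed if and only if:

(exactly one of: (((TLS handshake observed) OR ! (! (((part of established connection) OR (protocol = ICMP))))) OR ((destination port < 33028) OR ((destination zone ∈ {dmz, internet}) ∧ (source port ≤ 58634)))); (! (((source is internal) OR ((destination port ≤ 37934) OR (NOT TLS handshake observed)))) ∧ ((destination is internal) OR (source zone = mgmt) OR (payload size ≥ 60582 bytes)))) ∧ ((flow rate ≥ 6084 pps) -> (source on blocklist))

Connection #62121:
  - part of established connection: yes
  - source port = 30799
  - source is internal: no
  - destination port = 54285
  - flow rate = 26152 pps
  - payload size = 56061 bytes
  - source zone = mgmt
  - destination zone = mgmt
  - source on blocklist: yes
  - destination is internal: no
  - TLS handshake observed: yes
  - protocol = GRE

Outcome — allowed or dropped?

Atomic conditions:
  TLS handshake observed: yes → true
  part of established connection: yes → true
  protocol = ICMP: GRE == ICMP is false
  destination port < 33028: 54285 < 33028 is false
  destination zone ∈ {dmz, internet}: mgmt is not in the set → false
  source port ≤ 58634: 30799 ≤ 58634 is true
  source is internal: no → false
  destination port ≤ 37934: 54285 ≤ 37934 is false
  NOT TLS handshake observed: yes → false
  destination is internal: no → false
  source zone = mgmt: mgmt == mgmt is true
  payload size ≥ 60582 bytes: 56061 ≥ 60582 is false
  flow rate ≥ 6084 pps: 26152 ≥ 6084 is true
  source on blocklist: yes → true
Combine:
[1.1.1.2.1.1] true OR false = true
[1.1.1.2.1] NOT true = false
[1.1.1.2] NOT false = true
[1.1.1] true OR true = true
[1.1.2.2] false AND true = false
[1.1.2] false OR false = false
[1.1] true OR false = true
[1.2.1.1.2] false OR false = false
[1.2.1.1] false OR false = false
[1.2.1] NOT false = true
[1.2.2] false OR true OR false = true
[1.2] true AND true = true
[1] exactly-one(true, true) = false
[2] true → true = true
[root] false AND true = false
Overall: false → dropped

Dropped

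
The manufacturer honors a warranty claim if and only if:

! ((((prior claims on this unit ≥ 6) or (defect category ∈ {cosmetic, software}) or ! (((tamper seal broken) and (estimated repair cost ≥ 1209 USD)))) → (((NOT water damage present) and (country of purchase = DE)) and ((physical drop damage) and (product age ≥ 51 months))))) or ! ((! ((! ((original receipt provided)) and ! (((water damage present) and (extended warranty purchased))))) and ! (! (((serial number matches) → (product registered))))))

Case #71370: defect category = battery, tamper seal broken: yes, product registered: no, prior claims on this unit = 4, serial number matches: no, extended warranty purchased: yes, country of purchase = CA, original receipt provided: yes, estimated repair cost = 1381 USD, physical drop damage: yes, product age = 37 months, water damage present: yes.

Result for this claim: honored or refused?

Refused

Atomic conditions:
  prior claims on this unit ≥ 6: 4 ≥ 6 is false
  defect category ∈ {cosmetic, software}: battery is not in the set → false
  tamper seal broken: yes → true
  estimated repair cost ≥ 1209 USD: 1381 ≥ 1209 is true
  NOT water damage present: yes → false
  country of purchase = DE: CA == DE is false
  physical drop damage: yes → true
  product age ≥ 51 months: 37 ≥ 51 is false
  original receipt provided: yes → true
  water damage present: yes → true
  extended warranty purchased: yes → true
  serial number matches: no → false
  product registered: no → false
Combine:
[1.1.1.3.1] true AND true = true
[1.1.1.3] NOT true = false
[1.1.1] false OR false OR false = false
[1.1.2.1] false AND false = false
[1.1.2.2] true AND false = false
[1.1.2] false AND false = false
[1.1] false → false (antecedent false ⇒ implication holds) = true
[1] NOT true = false
[2.1.1.1.1] NOT true = false
[2.1.1.1.2.1] true AND true = true
[2.1.1.1.2] NOT true = false
[2.1.1.1] false AND false = false
[2.1.1] NOT false = true
[2.1.2.1.1] false → false (antecedent false ⇒ implication holds) = true
[2.1.2.1] NOT true = false
[2.1.2] NOT false = true
[2.1] true AND true = true
[2] NOT true = false
[root] false OR false = false
Overall: false → refused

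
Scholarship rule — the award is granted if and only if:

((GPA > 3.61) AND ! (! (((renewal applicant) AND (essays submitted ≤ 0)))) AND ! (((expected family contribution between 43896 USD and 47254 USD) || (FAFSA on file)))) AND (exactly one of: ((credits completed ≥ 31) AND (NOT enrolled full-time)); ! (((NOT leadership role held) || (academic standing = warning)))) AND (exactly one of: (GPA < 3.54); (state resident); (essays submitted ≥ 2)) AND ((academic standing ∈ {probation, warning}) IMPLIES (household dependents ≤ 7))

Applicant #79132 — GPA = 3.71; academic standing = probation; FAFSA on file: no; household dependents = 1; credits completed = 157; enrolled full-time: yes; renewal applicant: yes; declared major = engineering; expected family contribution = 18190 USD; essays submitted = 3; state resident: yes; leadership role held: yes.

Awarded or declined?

Declined

Atomic conditions:
  GPA > 3.61: 3.71 > 3.61 is true
  renewal applicant: yes → true
  essays submitted ≤ 0: 3 ≤ 0 is false
  expected family contribution between 43896 USD and 47254 USD: 18190 in [43896, 47254] is false
  FAFSA on file: no → false
  credits completed ≥ 31: 157 ≥ 31 is true
  NOT enrolled full-time: yes → false
  NOT leadership role held: yes → false
  academic standing = warning: probation == warning is false
  GPA < 3.54: 3.71 < 3.54 is false
  state resident: yes → true
  essays submitted ≥ 2: 3 ≥ 2 is true
  academic standing ∈ {probation, warning}: probation is in the set → true
  household dependents ≤ 7: 1 ≤ 7 is true
Combine:
[1.2.1.1] true AND false = false
[1.2.1] NOT false = true
[1.2] NOT true = false
[1.3.1] false OR false = false
[1.3] NOT false = true
[1] true AND false AND true = false
[2.1] true AND false = false
[2.2.1] false OR false = false
[2.2] NOT false = true
[2] exactly-one(false, true) = true
[3] exactly-one(false, true, true) = false
[4] true → true = true
[root] false AND true AND false AND true = false
Overall: false → declined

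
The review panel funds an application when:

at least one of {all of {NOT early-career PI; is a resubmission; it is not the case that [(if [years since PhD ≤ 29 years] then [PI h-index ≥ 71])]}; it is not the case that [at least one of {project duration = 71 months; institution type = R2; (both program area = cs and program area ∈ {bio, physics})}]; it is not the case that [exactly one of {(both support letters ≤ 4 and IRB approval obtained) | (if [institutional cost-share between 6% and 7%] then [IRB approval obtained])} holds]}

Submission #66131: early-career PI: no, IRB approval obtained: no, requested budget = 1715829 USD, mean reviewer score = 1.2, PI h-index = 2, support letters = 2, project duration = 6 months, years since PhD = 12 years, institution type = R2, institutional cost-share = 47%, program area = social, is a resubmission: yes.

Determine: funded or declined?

Funded

Atomic conditions:
  NOT early-career PI: no → true
  is a resubmission: yes → true
  years since PhD ≤ 29 years: 12 ≤ 29 is true
  PI h-index ≥ 71: 2 ≥ 71 is false
  project duration = 71 months: 6 == 71 is false
  institution type = R2: R2 == R2 is true
  program area = cs: social == cs is false
  program area ∈ {bio, physics}: social is not in the set → false
  support letters ≤ 4: 2 ≤ 4 is true
  IRB approval obtained: no → false
  institutional cost-share between 6% and 7%: 47 in [6, 7] is false
Combine:
[1.3.1] true → false = false
[1.3] NOT false = true
[1] true AND true AND true = true
[2.1.3] false AND false = false
[2.1] false OR true OR false = true
[2] NOT true = false
[3.1.1] true AND false = false
[3.1.2] false → false (antecedent false ⇒ implication holds) = true
[3.1] exactly-one(false, true) = true
[3] NOT true = false
[root] true OR false OR false = true
Overall: true → funded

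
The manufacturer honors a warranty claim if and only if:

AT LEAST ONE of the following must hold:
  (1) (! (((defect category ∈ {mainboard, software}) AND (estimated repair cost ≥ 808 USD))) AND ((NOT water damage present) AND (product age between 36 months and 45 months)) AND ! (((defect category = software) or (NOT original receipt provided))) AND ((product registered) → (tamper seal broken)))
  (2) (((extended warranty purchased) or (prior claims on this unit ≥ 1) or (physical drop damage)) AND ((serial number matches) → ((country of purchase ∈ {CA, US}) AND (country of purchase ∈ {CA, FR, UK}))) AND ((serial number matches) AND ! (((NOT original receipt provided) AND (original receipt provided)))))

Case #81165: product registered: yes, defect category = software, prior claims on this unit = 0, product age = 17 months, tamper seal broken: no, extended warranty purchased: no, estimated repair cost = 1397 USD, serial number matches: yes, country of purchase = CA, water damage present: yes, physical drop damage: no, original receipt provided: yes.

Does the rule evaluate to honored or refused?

Refused

Atomic conditions:
  defect category ∈ {mainboard, software}: software is in the set → true
  estimated repair cost ≥ 808 USD: 1397 ≥ 808 is true
  NOT water damage present: yes → false
  product age between 36 months and 45 months: 17 in [36, 45] is false
  defect category = software: software == software is true
  NOT original receipt provided: yes → false
  product registered: yes → true
  tamper seal broken: no → false
  extended warranty purchased: no → false
  prior claims on this unit ≥ 1: 0 ≥ 1 is false
  physical drop damage: no → false
  serial number matches: yes → true
  country of purchase ∈ {CA, US}: CA is in the set → true
  country of purchase ∈ {CA, FR, UK}: CA is in the set → true
  original receipt provided: yes → true
Combine:
[1.1.1] true AND true = true
[1.1] NOT true = false
[1.2] false AND false = false
[1.3.1] true OR false = true
[1.3] NOT true = false
[1.4] true → false = false
[1] false AND false AND false AND false = false
[2.1] false OR false OR false = false
[2.2.2] true AND true = true
[2.2] true → true = true
[2.3.2.1] false AND true = false
[2.3.2] NOT false = true
[2.3] true AND true = true
[2] false AND true AND true = false
[root] false OR false = false
Overall: false → refused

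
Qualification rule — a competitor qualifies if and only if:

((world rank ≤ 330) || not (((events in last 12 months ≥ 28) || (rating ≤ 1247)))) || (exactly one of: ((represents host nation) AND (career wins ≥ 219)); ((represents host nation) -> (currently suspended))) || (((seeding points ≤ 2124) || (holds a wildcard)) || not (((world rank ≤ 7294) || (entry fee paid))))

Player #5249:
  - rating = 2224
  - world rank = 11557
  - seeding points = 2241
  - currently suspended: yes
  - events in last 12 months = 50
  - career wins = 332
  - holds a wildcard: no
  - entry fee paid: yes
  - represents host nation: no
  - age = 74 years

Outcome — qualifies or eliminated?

Atomic conditions:
  world rank ≤ 330: 11557 ≤ 330 is false
  events in last 12 months ≥ 28: 50 ≥ 28 is true
  rating ≤ 1247: 2224 ≤ 1247 is false
  represents host nation: no → false
  career wins ≥ 219: 332 ≥ 219 is true
  currently suspended: yes → true
  seeding points ≤ 2124: 2241 ≤ 2124 is false
  holds a wildcard: no → false
  world rank ≤ 7294: 11557 ≤ 7294 is false
  entry fee paid: yes → true
Combine:
[1.2.1] true OR false = true
[1.2] NOT true = false
[1] false OR false = false
[2.1] false AND true = false
[2.2] false → true (antecedent false ⇒ implication holds) = true
[2] exactly-one(false, true) = true
[3.1] false OR false = false
[3.2.1] false OR true = true
[3.2] NOT true = false
[3] false OR false = false
[root] false OR true OR false = true
Overall: true → qualifies

Qualifies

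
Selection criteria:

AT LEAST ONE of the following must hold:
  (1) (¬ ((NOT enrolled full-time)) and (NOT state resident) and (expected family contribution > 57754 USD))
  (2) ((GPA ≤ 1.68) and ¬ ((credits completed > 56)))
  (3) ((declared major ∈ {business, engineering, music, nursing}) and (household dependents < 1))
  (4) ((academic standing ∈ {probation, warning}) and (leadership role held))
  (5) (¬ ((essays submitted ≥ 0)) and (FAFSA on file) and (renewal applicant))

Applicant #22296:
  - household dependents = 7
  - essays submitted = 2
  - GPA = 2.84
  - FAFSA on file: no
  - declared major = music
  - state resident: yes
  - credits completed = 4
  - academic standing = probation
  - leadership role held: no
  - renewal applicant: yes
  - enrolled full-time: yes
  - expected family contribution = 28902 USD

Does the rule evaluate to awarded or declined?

Atomic conditions:
  NOT enrolled full-time: yes → false
  NOT state resident: yes → false
  expected family contribution > 57754 USD: 28902 > 57754 is false
  GPA ≤ 1.68: 2.84 ≤ 1.68 is false
  credits completed > 56: 4 > 56 is false
  declared major ∈ {business, engineering, music, nursing}: music is in the set → true
  household dependents < 1: 7 < 1 is false
  academic standing ∈ {probation, warning}: probation is in the set → true
  leadership role held: no → false
  essays submitted ≥ 0: 2 ≥ 0 is true
  FAFSA on file: no → false
  renewal applicant: yes → true
Combine:
[1.1] NOT false = true
[1] true AND false AND false = false
[2.2] NOT false = true
[2] false AND true = false
[3] true AND false = false
[4] true AND false = false
[5.1] NOT true = false
[5] false AND false AND true = false
[root] false OR false OR false OR false OR false = false
Overall: false → declined

Declined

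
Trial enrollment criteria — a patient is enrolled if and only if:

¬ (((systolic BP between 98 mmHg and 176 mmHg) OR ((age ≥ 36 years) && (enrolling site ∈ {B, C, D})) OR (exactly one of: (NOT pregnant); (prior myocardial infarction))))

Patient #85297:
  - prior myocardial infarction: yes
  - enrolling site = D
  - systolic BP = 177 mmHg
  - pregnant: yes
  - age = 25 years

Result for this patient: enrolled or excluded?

Atomic conditions:
  systolic BP between 98 mmHg and 176 mmHg: 177 in [98, 176] is false
  age ≥ 36 years: 25 ≥ 36 is false
  enrolling site ∈ {B, C, D}: D is in the set → true
  NOT pregnant: yes → false
  prior myocardial infarction: yes → true
Combine:
[1.2] false AND true = false
[1.3] exactly-one(false, true) = true
[1] false OR false OR true = true
[root] NOT true = false
Overall: false → excluded

Excluded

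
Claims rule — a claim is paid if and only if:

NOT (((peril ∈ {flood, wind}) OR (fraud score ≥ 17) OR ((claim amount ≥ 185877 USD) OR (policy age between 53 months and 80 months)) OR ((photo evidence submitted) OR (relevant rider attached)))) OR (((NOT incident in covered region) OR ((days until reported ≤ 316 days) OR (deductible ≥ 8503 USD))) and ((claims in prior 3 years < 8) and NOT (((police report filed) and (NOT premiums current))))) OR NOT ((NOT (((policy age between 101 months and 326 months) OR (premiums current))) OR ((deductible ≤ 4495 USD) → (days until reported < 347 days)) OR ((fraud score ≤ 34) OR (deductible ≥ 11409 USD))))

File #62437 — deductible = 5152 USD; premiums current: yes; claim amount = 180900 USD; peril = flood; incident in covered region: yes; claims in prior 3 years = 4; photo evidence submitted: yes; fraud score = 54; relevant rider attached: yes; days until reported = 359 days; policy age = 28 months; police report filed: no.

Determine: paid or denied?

Atomic conditions:
  peril ∈ {flood, wind}: flood is in the set → true
  fraud score ≥ 17: 54 ≥ 17 is true
  claim amount ≥ 185877 USD: 180900 ≥ 185877 is false
  policy age between 53 months and 80 months: 28 in [53, 80] is false
  photo evidence submitted: yes → true
  relevant rider attached: yes → true
  NOT incident in covered region: yes → false
  days until reported ≤ 316 days: 359 ≤ 316 is false
  deductible ≥ 8503 USD: 5152 ≥ 8503 is false
  claims in prior 3 years < 8: 4 < 8 is true
  police report filed: no → false
  NOT premiums current: yes → false
  policy age between 101 months and 326 months: 28 in [101, 326] is false
  premiums current: yes → true
  deductible ≤ 4495 USD: 5152 ≤ 4495 is false
  days until reported < 347 days: 359 < 347 is false
  fraud score ≤ 34: 54 ≤ 34 is false
  deductible ≥ 11409 USD: 5152 ≥ 11409 is false
Combine:
[1.1.3] false OR false = false
[1.1.4] true OR true = true
[1.1] true OR true OR false OR true = true
[1] NOT true = false
[2.1.2] false OR false = false
[2.1] false OR false = false
[2.2.2.1] false AND false = false
[2.2.2] NOT false = true
[2.2] true AND true = true
[2] false AND true = false
[3.1.1.1] false OR true = true
[3.1.1] NOT true = false
[3.1.2] false → false (antecedent false ⇒ implication holds) = true
[3.1.3] false OR false = false
[3.1] false OR true OR false = true
[3] NOT true = false
[root] false OR false OR false = false
Overall: false → denied

Denied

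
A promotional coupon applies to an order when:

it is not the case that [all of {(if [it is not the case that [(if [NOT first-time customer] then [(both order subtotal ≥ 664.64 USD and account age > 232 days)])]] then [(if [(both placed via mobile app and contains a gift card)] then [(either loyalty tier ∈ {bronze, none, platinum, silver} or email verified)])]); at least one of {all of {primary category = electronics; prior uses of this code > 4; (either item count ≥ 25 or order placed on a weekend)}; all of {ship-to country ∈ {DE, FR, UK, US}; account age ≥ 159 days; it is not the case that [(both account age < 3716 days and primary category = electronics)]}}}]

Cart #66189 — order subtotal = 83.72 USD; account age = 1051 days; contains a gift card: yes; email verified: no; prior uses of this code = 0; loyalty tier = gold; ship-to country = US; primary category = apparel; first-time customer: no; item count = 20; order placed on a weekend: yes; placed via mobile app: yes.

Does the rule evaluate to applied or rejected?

Applied

Atomic conditions:
  NOT first-time customer: no → true
  order subtotal ≥ 664.64 USD: 83.72 ≥ 664.64 is false
  account age > 232 days: 1051 > 232 is true
  placed via mobile app: yes → true
  contains a gift card: yes → true
  loyalty tier ∈ {bronze, none, platinum, silver}: gold is not in the set → false
  email verified: no → false
  primary category = electronics: apparel == electronics is false
  prior uses of this code > 4: 0 > 4 is false
  item count ≥ 25: 20 ≥ 25 is false
  order placed on a weekend: yes → true
  ship-to country ∈ {DE, FR, UK, US}: US is in the set → true
  account age ≥ 159 days: 1051 ≥ 159 is true
  account age < 3716 days: 1051 < 3716 is true
Combine:
[1.1.1.1.2] false AND true = false
[1.1.1.1] true → false = false
[1.1.1] NOT false = true
[1.1.2.1] true AND true = true
[1.1.2.2] false OR false = false
[1.1.2] true → false = false
[1.1] true → false = false
[1.2.1.3] false OR true = true
[1.2.1] false AND false AND true = false
[1.2.2.3.1] true AND false = false
[1.2.2.3] NOT false = true
[1.2.2] true AND true AND true = true
[1.2] false OR true = true
[1] false AND true = false
[root] NOT false = true
Overall: true → applied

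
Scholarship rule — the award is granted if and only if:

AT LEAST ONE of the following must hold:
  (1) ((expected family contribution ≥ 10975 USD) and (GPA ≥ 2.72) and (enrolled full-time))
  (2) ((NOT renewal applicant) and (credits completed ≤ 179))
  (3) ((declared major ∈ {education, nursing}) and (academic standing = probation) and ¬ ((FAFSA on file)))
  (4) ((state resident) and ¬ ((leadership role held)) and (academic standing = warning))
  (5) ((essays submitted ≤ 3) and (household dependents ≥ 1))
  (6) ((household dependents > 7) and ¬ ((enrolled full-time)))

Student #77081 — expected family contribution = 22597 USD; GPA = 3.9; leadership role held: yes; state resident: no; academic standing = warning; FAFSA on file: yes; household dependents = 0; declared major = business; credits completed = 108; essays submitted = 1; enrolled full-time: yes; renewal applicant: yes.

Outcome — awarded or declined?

Atomic conditions:
  expected family contribution ≥ 10975 USD: 22597 ≥ 10975 is true
  GPA ≥ 2.72: 3.9 ≥ 2.72 is true
  enrolled full-time: yes → true
  NOT renewal applicant: yes → false
  credits completed ≤ 179: 108 ≤ 179 is true
  declared major ∈ {education, nursing}: business is not in the set → false
  academic standing = probation: warning == probation is false
  FAFSA on file: yes → true
  state resident: no → false
  leadership role held: yes → true
  academic standing = warning: warning == warning is true
  essays submitted ≤ 3: 1 ≤ 3 is true
  household dependents ≥ 1: 0 ≥ 1 is false
  household dependents > 7: 0 > 7 is false
Combine:
[1] true AND true AND true = true
[2] false AND true = false
[3.3] NOT true = false
[3] false AND false AND false = false
[4.2] NOT true = false
[4] false AND false AND true = false
[5] true AND false = false
[6.2] NOT true = false
[6] false AND false = false
[root] true OR false OR false OR false OR false OR false = true
Overall: true → awarded

Awarded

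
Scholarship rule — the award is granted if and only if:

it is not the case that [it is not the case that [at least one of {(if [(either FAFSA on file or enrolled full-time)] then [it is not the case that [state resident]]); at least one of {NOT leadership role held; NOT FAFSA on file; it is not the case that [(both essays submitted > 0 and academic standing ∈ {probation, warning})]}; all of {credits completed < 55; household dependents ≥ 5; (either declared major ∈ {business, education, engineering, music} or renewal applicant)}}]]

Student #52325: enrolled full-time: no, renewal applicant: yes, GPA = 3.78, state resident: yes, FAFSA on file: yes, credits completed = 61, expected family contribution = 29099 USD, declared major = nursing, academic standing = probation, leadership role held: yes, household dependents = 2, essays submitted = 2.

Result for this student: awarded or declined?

Declined

Atomic conditions:
  FAFSA on file: yes → true
  enrolled full-time: no → false
  state resident: yes → true
  NOT leadership role held: yes → false
  NOT FAFSA on file: yes → false
  essays submitted > 0: 2 > 0 is true
  academic standing ∈ {probation, warning}: probation is in the set → true
  credits completed < 55: 61 < 55 is false
  household dependents ≥ 5: 2 ≥ 5 is false
  declared major ∈ {business, education, engineering, music}: nursing is not in the set → false
  renewal applicant: yes → true
Combine:
[1.1.1.1] true OR false = true
[1.1.1.2] NOT true = false
[1.1.1] true → false = false
[1.1.2.3.1] true AND true = true
[1.1.2.3] NOT true = false
[1.1.2] false OR false OR false = false
[1.1.3.3] false OR true = true
[1.1.3] false AND false AND true = false
[1.1] false OR false OR false = false
[1] NOT false = true
[root] NOT true = false
Overall: false → declined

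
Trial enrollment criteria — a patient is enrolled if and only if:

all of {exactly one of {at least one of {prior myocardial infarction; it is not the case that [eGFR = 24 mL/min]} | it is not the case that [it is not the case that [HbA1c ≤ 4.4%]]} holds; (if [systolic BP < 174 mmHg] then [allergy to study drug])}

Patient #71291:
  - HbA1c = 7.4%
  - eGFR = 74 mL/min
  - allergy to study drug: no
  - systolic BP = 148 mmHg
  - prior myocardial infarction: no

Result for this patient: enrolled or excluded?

Excluded

Atomic conditions:
  prior myocardial infarction: no → false
  eGFR = 24 mL/min: 74 == 24 is false
  HbA1c ≤ 4.4%: 7.4 ≤ 4.4 is false
  systolic BP < 174 mmHg: 148 < 174 is true
  allergy to study drug: no → false
Combine:
[1.1.2] NOT false = true
[1.1] false OR true = true
[1.2.1] NOT false = true
[1.2] NOT true = false
[1] exactly-one(true, false) = true
[2] true → false = false
[root] true AND false = false
Overall: false → excluded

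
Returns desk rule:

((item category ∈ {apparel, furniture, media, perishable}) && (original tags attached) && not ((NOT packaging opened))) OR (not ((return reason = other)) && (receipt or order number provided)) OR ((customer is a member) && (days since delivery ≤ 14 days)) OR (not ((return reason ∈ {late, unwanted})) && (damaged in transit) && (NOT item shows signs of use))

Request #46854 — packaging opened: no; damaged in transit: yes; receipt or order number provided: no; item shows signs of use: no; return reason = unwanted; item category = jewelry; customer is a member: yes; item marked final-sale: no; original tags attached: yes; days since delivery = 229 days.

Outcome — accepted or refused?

Atomic conditions:
  item category ∈ {apparel, furniture, media, perishable}: jewelry is not in the set → false
  original tags attached: yes → true
  NOT packaging opened: no → true
  return reason = other: unwanted == other is false
  receipt or order number provided: no → false
  customer is a member: yes → true
  days since delivery ≤ 14 days: 229 ≤ 14 is false
  return reason ∈ {late, unwanted}: unwanted is in the set → true
  damaged in transit: yes → true
  NOT item shows signs of use: no → true
Combine:
[1.3] NOT true = false
[1] false AND true AND false = false
[2.1] NOT false = true
[2] true AND false = false
[3] true AND false = false
[4.1] NOT true = false
[4] false AND true AND true = false
[root] false OR false OR false OR false = false
Overall: false → refused

Refused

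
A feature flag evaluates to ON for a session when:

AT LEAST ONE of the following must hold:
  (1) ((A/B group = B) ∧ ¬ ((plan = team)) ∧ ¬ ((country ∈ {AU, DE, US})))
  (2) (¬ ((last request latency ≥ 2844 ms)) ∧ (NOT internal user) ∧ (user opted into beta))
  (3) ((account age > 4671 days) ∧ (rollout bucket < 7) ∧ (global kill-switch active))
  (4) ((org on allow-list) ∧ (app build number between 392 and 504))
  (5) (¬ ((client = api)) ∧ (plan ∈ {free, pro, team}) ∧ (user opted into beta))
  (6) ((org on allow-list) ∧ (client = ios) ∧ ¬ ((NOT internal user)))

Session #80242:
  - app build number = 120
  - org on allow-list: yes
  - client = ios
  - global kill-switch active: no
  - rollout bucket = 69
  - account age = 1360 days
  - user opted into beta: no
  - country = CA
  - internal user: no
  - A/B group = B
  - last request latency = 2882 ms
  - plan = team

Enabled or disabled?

Disabled

Atomic conditions:
  A/B group = B: B == B is true
  plan = team: team == team is true
  country ∈ {AU, DE, US}: CA is not in the set → false
  last request latency ≥ 2844 ms: 2882 ≥ 2844 is true
  NOT internal user: no → true
  user opted into beta: no → false
  account age > 4671 days: 1360 > 4671 is false
  rollout bucket < 7: 69 < 7 is false
  global kill-switch active: no → false
  org on allow-list: yes → true
  app build number between 392 and 504: 120 in [392, 504] is false
  client = api: ios == api is false
  plan ∈ {free, pro, team}: team is in the set → true
  client = ios: ios == ios is true
Combine:
[1.2] NOT true = false
[1.3] NOT false = true
[1] true AND false AND true = false
[2.1] NOT true = false
[2] false AND true AND false = false
[3] false AND false AND false = false
[4] true AND false = false
[5.1] NOT false = true
[5] true AND true AND false = false
[6.3] NOT true = false
[6] true AND true AND false = false
[root] false OR false OR false OR false OR false OR false = false
Overall: false → disabled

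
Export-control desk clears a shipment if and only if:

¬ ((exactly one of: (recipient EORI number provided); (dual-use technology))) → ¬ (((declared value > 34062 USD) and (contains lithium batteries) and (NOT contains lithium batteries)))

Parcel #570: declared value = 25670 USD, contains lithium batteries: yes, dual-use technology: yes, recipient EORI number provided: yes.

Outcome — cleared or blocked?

Cleared

Atomic conditions:
  recipient EORI number provided: yes → true
  dual-use technology: yes → true
  declared value > 34062 USD: 25670 > 34062 is false
  contains lithium batteries: yes → true
  NOT contains lithium batteries: yes → false
Combine:
[1.1] exactly-one(true, true) = false
[1] NOT false = true
[2.1] false AND true AND false = false
[2] NOT false = true
[root] true → true = true
Overall: true → cleared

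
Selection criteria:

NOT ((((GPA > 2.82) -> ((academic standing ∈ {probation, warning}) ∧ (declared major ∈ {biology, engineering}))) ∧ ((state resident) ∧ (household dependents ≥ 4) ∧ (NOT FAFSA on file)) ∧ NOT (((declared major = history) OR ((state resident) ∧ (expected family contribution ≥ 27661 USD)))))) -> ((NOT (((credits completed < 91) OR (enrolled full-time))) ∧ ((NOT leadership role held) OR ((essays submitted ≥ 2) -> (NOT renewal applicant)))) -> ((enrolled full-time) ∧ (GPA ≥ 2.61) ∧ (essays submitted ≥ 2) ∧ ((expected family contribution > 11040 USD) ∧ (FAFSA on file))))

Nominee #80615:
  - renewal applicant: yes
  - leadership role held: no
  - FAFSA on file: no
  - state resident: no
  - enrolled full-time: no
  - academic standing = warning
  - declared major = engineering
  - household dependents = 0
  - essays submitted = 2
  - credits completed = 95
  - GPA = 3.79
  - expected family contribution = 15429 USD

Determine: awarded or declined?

Atomic conditions:
  GPA > 2.82: 3.79 > 2.82 is true
  academic standing ∈ {probation, warning}: warning is in the set → true
  declared major ∈ {biology, engineering}: engineering is in the set → true
  state resident: no → false
  household dependents ≥ 4: 0 ≥ 4 is false
  NOT FAFSA on file: no → true
  declared major = history: engineering == history is false
  expected family contribution ≥ 27661 USD: 15429 ≥ 27661 is false
  credits completed < 91: 95 < 91 is false
  enrolled full-time: no → false
  NOT leadership role held: no → true
  essays submitted ≥ 2: 2 ≥ 2 is true
  NOT renewal applicant: yes → false
  GPA ≥ 2.61: 3.79 ≥ 2.61 is true
  expected family contribution > 11040 USD: 15429 > 11040 is true
  FAFSA on file: no → false
Combine:
[1.1.1.2] true AND true = true
[1.1.1] true → true = true
[1.1.2] false AND false AND true = false
[1.1.3.1.2] false AND false = false
[1.1.3.1] false OR false = false
[1.1.3] NOT false = true
[1.1] true AND false AND true = false
[1] NOT false = true
[2.1.1.1] false OR false = false
[2.1.1] NOT false = true
[2.1.2.2] true → false = false
[2.1.2] true OR false = true
[2.1] true AND true = true
[2.2.4] true AND false = false
[2.2] false AND true AND true AND false = false
[2] true → false = false
[root] true → false = false
Overall: false → declined

Declined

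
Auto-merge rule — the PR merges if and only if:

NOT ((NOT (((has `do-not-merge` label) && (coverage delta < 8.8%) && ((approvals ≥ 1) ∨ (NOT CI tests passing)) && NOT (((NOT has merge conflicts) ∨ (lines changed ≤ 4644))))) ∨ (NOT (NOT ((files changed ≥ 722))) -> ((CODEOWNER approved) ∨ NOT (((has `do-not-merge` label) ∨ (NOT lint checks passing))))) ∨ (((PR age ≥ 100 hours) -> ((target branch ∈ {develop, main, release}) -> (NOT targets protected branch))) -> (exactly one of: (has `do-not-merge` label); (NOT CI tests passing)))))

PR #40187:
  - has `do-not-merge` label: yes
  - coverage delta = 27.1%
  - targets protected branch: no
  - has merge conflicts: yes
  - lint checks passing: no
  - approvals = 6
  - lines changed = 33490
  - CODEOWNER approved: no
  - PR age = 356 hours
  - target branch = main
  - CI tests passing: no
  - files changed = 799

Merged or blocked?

Atomic conditions:
  has `do-not-merge` label: yes → true
  coverage delta < 8.8%: 27.1 < 8.8 is false
  approvals ≥ 1: 6 ≥ 1 is true
  NOT CI tests passing: no → true
  NOT has merge conflicts: yes → false
  lines changed ≤ 4644: 33490 ≤ 4644 is false
  files changed ≥ 722: 799 ≥ 722 is true
  CODEOWNER approved: no → false
  NOT lint checks passing: no → true
  PR age ≥ 100 hours: 356 ≥ 100 is true
  target branch ∈ {develop, main, release}: main is in the set → true
  NOT targets protected branch: no → true
Combine:
[1.1.1.3] true OR true = true
[1.1.1.4.1] false OR false = false
[1.1.1.4] NOT false = true
[1.1.1] true AND false AND true AND true = false
[1.1] NOT false = true
[1.2.1.1] NOT true = false
[1.2.1] NOT false = true
[1.2.2.2.1] true OR true = true
[1.2.2.2] NOT true = false
[1.2.2] false OR false = false
[1.2] true → false = false
[1.3.1.2] true → true = true
[1.3.1] true → true = true
[1.3.2] exactly-one(true, true) = false
[1.3] true → false = false
[1] true OR false OR false = true
[root] NOT true = false
Overall: false → blocked

Blocked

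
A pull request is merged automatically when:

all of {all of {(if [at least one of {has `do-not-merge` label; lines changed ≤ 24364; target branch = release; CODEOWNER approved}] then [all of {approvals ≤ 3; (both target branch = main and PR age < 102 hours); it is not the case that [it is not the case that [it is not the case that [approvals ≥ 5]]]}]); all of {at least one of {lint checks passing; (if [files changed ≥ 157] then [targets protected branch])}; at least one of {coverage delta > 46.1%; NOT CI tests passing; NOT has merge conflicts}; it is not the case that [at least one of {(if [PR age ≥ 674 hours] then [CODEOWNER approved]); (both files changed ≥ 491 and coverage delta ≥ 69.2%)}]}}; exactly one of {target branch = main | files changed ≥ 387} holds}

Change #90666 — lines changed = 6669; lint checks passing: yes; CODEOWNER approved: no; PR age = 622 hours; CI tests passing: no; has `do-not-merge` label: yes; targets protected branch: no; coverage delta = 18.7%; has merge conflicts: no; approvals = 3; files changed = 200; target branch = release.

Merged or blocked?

Blocked

Atomic conditions:
  has `do-not-merge` label: yes → true
  lines changed ≤ 24364: 6669 ≤ 24364 is true
  target branch = release: release == release is true
  CODEOWNER approved: no → false
  approvals ≤ 3: 3 ≤ 3 is true
  target branch = main: release == main is false
  PR age < 102 hours: 622 < 102 is false
  approvals ≥ 5: 3 ≥ 5 is false
  lint checks passing: yes → true
  files changed ≥ 157: 200 ≥ 157 is true
  targets protected branch: no → false
  coverage delta > 46.1%: 18.7 > 46.1 is false
  NOT CI tests passing: no → true
  NOT has merge conflicts: no → true
  PR age ≥ 674 hours: 622 ≥ 674 is false
  files changed ≥ 491: 200 ≥ 491 is false
  coverage delta ≥ 69.2%: 18.7 ≥ 69.2 is false
  files changed ≥ 387: 200 ≥ 387 is false
Combine:
[1.1.1] true OR true OR true OR false = true
[1.1.2.2] false AND false = false
[1.1.2.3.1.1] NOT false = true
[1.1.2.3.1] NOT true = false
[1.1.2.3] NOT false = true
[1.1.2] true AND false AND true = false
[1.1] true → false = false
[1.2.1.2] true → false = false
[1.2.1] true OR false = true
[1.2.2] false OR true OR true = true
[1.2.3.1.1] false → false (antecedent false ⇒ implication holds) = true
[1.2.3.1.2] false AND false = false
[1.2.3.1] true OR false = true
[1.2.3] NOT true = false
[1.2] true AND true AND false = false
[1] false AND false = false
[2] exactly-one(false, false) = false
[root] false AND false = false
Overall: false → blocked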